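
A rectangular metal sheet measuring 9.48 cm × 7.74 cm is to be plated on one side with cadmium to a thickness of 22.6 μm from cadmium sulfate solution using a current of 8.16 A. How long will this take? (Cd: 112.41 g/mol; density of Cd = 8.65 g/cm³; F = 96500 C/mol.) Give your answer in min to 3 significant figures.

Plated area = 9.48 × 7.74 = 73.38 cm²
Volume = 73.38 × 22.6×10⁻⁴ cm = 0.1658 cm³
m(Cd) = 0.1658 × 8.65 = 1.434 g
n(Cd) = 1.434 / 112.41 = 0.01276 mol; n(e⁻) = 2 × 0.01276 = 0.02552 mol
Q = 0.02552 × 96500 = 2463 C
t = 2463 / 8.16 = 301.8 s = 5.03 min

5.03 min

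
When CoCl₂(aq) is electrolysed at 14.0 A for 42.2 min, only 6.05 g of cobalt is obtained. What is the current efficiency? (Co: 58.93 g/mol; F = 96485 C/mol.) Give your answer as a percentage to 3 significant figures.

55.9%

Q = 14.0 × 2532 = 35450 C
n(e⁻) = 35450 / 96485 = 0.3674 mol
Co²⁺ + 2e⁻ → Co, so theoretical n(Co) = 0.1837 mol → 10.83 g
Efficiency = 6.05 / 10.83 = 0.5586 = 55.9%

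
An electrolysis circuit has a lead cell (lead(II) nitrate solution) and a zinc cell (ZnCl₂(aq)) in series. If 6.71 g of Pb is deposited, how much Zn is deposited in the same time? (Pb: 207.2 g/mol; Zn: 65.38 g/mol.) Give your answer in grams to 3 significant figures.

n(Pb) = 6.71 / 207.2 = 0.03238 mol
Pb²⁺ + 2e⁻ → Pb, so n(e⁻) = 2 × 0.03238 = 0.06476 mol
Same current for the same time ⇒ same n(e⁻) = 0.06476 mol in both cells.
Zn²⁺ + 2e⁻ → Zn, so n(Zn) = 0.06476 / 2 = 0.03238 mol
m(Zn) = 0.03238 × 65.38 = 2.12 g

2.12 g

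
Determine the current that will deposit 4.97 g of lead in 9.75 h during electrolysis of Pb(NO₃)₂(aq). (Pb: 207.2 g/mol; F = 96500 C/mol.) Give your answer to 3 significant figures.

0.132 A

n(Pb) = 4.97 / 207.2 = 0.02399 mol
Pb²⁺ + 2e⁻ → Pb, so n(e⁻) = 2 × 0.02399 = 0.04798 mol
Q = 0.04798 × 96500 = 4630 C
I = Q / t = 4630 / 35100 s = 0.132 A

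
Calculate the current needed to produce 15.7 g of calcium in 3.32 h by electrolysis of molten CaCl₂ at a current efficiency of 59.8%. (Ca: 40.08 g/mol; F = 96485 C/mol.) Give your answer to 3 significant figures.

n(Ca) = 15.7 / 40.08 = 0.3917 mol
Ca²⁺ + 2e⁻ → Ca, so n(e⁻) = 2 × 0.3917 = 0.7834 mol
Q = 0.7834 × 96485 / 0.598 = 1.264×10^5 C
I = Q / t = 1.264×10^5 / 11952 s = 10.6 A

10.6 A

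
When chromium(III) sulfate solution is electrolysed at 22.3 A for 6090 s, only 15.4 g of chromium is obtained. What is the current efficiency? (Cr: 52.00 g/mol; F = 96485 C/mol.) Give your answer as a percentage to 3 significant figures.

Q = 22.3 × 6090 = 1.358×10^5 C
n(e⁻) = 1.358×10^5 / 96485 = 1.407 mol
Cr³⁺ + 3e⁻ → Cr, so theoretical n(Cr) = 0.4690 mol → 24.39 g
Efficiency = 15.4 / 24.39 = 0.6314 = 63.1%

63.1%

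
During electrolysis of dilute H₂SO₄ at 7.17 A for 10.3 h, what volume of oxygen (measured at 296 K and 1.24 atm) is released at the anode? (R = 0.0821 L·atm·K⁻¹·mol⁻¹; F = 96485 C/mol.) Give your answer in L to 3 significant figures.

Q = It = 7.17 × 37080 = 2.659×10^5 C
n(e⁻) = 2.659×10^5 / 96485 = 2.756 mol
2H₂O → O₂ + 4H⁺ + 4e⁻, so n(O₂) = 2.756 / 4 = 0.6890 mol
V = nRT/P = 0.6890 × 0.0821 × 296 / 1.24 = 13.50 L

13.5 L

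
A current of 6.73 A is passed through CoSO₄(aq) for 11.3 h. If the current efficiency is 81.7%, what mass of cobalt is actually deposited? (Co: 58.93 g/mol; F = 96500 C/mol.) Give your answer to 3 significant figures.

68.3 g

Q = 6.73 × 40680 = 2.738×10^5 C
n(e⁻) = 2.738×10^5 / 96500 = 2.837 mol
Co²⁺ + 2e⁻ → Co, so theoretical m(Co) = 1.419 × 58.93 = 83.62 g
Actual mass = 81.7% × 83.62 = 68.3 g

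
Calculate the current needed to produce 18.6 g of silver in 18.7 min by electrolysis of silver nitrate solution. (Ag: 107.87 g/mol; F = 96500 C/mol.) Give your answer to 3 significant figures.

n(Ag) = 18.6 / 107.87 = 0.1724 mol
Ag⁺ + e⁻ → Ag, so n(e⁻) = 0.1724 mol
Q = 0.1724 × 96500 = 16640 C
I = Q / t = 16640 / 1122 s = 14.8 A

14.8 A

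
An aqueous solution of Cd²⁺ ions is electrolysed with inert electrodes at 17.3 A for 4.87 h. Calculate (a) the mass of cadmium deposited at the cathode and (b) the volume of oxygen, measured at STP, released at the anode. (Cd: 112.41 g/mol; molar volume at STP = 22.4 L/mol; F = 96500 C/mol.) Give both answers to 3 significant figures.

177 g Cd; 17.6 L O₂

Q = 17.3 × 17532 = 3.033×10^5 C; n(e⁻) = 3.033×10^5 / 96500 = 3.143 mol
Cathode: Cd²⁺ + 2e⁻ → Cd → n(Cd) = 3.143/2 = 1.572 mol → 177 g
Anode: 2H₂O → O₂ + 4H⁺ + 4e⁻ → n(O₂) = 3.143/4 = 0.7858 mol → 17.6 L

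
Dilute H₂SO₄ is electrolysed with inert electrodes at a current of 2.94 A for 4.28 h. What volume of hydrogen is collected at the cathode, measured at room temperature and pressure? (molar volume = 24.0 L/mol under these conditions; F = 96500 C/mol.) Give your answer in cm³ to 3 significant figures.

Q = It = 2.94 × 15408 = 45300 C
n(e⁻) = 45300 / 96500 = 0.4694 mol
2H⁺ + 2e⁻ → H₂, so n(H₂) = 0.4694 / 2 = 0.2347 mol
V = 0.2347 × 24.0 = 5.633 L
= 5630 cm³

5630 cm³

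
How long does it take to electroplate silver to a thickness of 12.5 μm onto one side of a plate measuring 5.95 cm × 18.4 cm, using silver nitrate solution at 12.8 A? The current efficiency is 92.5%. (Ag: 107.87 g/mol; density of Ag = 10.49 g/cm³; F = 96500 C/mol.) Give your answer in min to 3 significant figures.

1.81 min

Plated area = 5.95 × 18.4 = 109.5 cm²
Volume = 109.5 × 12.5×10⁻⁴ cm = 0.1369 cm³
m(Ag) = 0.1369 × 10.49 = 1.436 g
n(Ag) = 1.436 / 107.87 = 0.01331 mol; n(e⁻) = 0.01331 mol
Q = 0.01331 × 96500 / 0.925 = 1389 C
t = 1389 / 12.8 = 108.5 s = 1.81 min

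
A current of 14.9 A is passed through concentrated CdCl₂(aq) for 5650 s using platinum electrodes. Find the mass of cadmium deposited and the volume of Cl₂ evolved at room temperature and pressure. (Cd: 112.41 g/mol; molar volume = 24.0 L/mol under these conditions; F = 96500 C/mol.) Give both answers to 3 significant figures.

49.0 g Cd; 10.5 L Cl₂

Q = 14.9 × 5650 = 84190 C; n(e⁻) = 84190 / 96500 = 0.8724 mol
Cathode: Cd²⁺ + 2e⁻ → Cd → n(Cd) = 0.8724/2 = 0.4362 mol → 49.0 g
Anode: 2Cl⁻ → Cl₂ + 2e⁻ → n(Cl₂) = 0.8724/2 = 0.4362 mol → 10.5 L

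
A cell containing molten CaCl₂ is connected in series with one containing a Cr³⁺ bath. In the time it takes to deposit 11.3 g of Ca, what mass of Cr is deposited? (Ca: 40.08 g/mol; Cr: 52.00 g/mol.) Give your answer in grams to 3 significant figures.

9.77 g

n(Ca) = 11.3 / 40.08 = 0.2819 mol
Ca²⁺ + 2e⁻ → Ca, so n(e⁻) = 2 × 0.2819 = 0.5638 mol
In series, the same 0.5638 mol of electrons flows through the second cell.
Cr³⁺ + 3e⁻ → Cr, so n(Cr) = 0.5638 / 3 = 0.1879 mol
m(Cr) = 0.1879 × 52.00 = 9.77 g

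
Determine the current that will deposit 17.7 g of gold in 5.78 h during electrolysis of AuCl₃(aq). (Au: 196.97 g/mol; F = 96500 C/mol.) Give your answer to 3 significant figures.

1.25 A

n(Au) = 17.7 / 196.97 = 0.08986 mol
Au³⁺ + 3e⁻ → Au, so n(e⁻) = 3 × 0.08986 = 0.2696 mol
Q = 0.2696 × 96500 = 26020 C
I = Q / t = 26020 / 20808 s = 1.25 A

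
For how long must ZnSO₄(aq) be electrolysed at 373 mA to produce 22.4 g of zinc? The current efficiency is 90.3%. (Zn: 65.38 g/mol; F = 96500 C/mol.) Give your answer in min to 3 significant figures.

3270 min

n(Zn) = 22.4 / 65.38 = 0.3426 mol
Zn²⁺ + 2e⁻ → Zn, so n(e⁻) = 2 × 0.3426 = 0.6852 mol
Q = 0.6852 × 96500 / 0.903 = 73220 C
t = Q / I = 73220 / 0.373 = 1.963×10^5 s = 3270 min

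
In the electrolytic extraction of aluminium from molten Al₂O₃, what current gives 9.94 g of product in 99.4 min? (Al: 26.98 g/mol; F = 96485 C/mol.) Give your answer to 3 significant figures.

n(Al) = 9.94 / 26.98 = 0.3684 mol
Al³⁺ + 3e⁻ → Al, so n(e⁻) = 3 × 0.3684 = 1.105 mol
Q = 1.105 × 96485 = 1.066×10^5 C
I = Q / t = 1.066×10^5 / 5964 s = 17.9 A

17.9 A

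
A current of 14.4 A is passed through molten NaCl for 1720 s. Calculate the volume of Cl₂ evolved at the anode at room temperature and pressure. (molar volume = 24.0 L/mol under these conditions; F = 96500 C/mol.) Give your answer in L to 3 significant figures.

Q = It = 14.4 × 1720 = 24770 C
Moles of electrons = 24770 / 96500 = 0.2567 mol
2Cl⁻ → Cl₂ + 2e⁻, so n(Cl₂) = 0.2567 / 2 = 0.1284 mol
V = 0.1284 × 24.0 = 3.082 L

3.08 L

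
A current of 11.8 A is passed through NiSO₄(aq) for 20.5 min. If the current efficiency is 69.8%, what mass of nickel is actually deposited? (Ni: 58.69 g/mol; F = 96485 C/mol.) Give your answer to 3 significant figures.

3.08 g

Q = 11.8 × 1230 = 14510 C
n(e⁻) = 14510 / 96485 = 0.1504 mol
Ni²⁺ + 2e⁻ → Ni, so theoretical m(Ni) = 0.07520 × 58.69 = 4.413 g
Actual mass = 69.8% × 4.413 = 3.08 g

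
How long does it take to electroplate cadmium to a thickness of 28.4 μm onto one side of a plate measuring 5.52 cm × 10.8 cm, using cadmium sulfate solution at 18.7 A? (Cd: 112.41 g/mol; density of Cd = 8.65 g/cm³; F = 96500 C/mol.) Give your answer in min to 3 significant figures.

2.24 min

Plated area = 5.52 × 10.8 = 59.62 cm²
Volume = 59.62 × 28.4×10⁻⁴ cm = 0.1693 cm³
m(Cd) = 0.1693 × 8.65 = 1.464 g
n(Cd) = 1.464 / 112.41 = 0.01302 mol; n(e⁻) = 2 × 0.01302 = 0.02604 mol
Q = 0.02604 × 96500 = 2513 C
t = 2513 / 18.7 = 134.4 s = 2.24 min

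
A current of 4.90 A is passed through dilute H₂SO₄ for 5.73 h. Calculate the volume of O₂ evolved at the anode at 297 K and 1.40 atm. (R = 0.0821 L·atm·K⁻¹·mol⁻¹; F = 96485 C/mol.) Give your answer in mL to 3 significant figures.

4560 mL

Q = 4.90 A × 20628 s = 1.011×10^5 C
n(e⁻) = Q/F = 1.011×10^5/96485 = 1.048 mol
2H₂O → O₂ + 4H⁺ + 4e⁻, so n(O₂) = 1.048 / 4 = 0.2620 mol
V = nRT/P = 0.2620 × 0.0821 × 297 / 1.40 = 4.563 L
= 4560 mL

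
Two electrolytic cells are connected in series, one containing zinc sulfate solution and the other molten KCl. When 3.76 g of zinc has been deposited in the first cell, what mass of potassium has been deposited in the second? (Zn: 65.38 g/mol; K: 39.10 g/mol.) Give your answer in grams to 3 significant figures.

4.50 g

n(Zn) = 3.76 / 65.38 = 0.05751 mol
Zn²⁺ + 2e⁻ → Zn, so n(e⁻) = 2 × 0.05751 = 0.1150 mol
Same current for the same time ⇒ same n(e⁻) = 0.1150 mol in both cells.
K⁺ + e⁻ → K, so n(K) = 0.1150 mol
m(K) = 0.1150 × 39.10 = 4.50 g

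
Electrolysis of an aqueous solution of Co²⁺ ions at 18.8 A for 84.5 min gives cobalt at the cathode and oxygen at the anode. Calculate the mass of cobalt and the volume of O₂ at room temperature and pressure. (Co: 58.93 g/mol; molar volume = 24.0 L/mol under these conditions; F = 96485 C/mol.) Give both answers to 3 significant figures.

Q = 18.8 × 5070 = 95320 C; n(e⁻) = 95320 / 96485 = 0.9879 mol
Cathode: Co²⁺ + 2e⁻ → Co → n(Co) = 0.9879/2 = 0.4940 mol → 29.1 g
Anode: 2H₂O → O₂ + 4H⁺ + 4e⁻ → n(O₂) = 0.9879/4 = 0.2470 mol → 5.93 L

29.1 g Co; 5.93 L O₂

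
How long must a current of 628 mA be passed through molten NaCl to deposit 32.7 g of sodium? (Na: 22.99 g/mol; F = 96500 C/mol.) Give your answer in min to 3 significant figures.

n(Na) = 32.7 / 22.99 = 1.422 mol
Na⁺ + e⁻ → Na, so n(e⁻) = 1.422 mol
Q = 1.422 × 96500 = 1.372×10^5 C
t = Q / I = 1.372×10^5 / 0.628 = 2.185×10^5 s = 3640 min

3640 min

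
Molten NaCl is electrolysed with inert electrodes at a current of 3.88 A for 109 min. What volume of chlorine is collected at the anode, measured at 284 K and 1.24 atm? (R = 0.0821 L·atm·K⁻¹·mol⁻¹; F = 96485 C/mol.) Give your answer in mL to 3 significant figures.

Q = It = 3.88 × 6540 = 25380 C
n(e⁻) = Q/F = 25380/96485 = 0.2630 mol
2Cl⁻ → Cl₂ + 2e⁻, so n(Cl₂) = 0.2630 / 2 = 0.1315 mol
V = nRT/P = 0.1315 × 0.0821 × 284 / 1.24 = 2.473 L
= 2470 mL

2470 mL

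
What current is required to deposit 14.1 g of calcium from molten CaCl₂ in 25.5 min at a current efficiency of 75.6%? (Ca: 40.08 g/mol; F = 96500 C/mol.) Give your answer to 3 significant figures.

n(Ca) = 14.1 / 40.08 = 0.3518 mol
Ca²⁺ + 2e⁻ → Ca, so n(e⁻) = 2 × 0.3518 = 0.7036 mol
Q = 0.7036 × 96500 / 0.756 = 89810 C
I = Q / t = 89810 / 1530 s = 58.7 A

58.7 A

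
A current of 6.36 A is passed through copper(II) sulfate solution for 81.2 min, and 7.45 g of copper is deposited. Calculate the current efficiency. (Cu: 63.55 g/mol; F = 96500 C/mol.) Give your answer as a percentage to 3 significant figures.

Q = 6.36 × 4872 = 30990 C
n(e⁻) = 30990 / 96500 = 0.3211 mol
Cu²⁺ + 2e⁻ → Cu, so theoretical n(Cu) = 0.1606 mol → 10.21 g
Efficiency = 7.45 / 10.21 = 0.7297 = 73.0%

73.0%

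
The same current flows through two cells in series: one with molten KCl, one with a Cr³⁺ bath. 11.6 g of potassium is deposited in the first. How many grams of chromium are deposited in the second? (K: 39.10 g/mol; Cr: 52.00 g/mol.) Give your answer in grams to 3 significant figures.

5.14 g

n(K) = 11.6 / 39.10 = 0.2967 mol
K⁺ + e⁻ → K, so n(e⁻) = 0.2967 mol
Same current for the same time ⇒ same n(e⁻) = 0.2967 mol in both cells.
Cr³⁺ + 3e⁻ → Cr, so n(Cr) = 0.2967 / 3 = 0.09890 mol
m(Cr) = 0.09890 × 52.00 = 5.14 g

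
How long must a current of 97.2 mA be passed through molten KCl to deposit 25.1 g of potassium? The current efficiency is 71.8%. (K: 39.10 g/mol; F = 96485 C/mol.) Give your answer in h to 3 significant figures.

247 h

n(K) = 25.1 / 39.10 = 0.6419 mol
K⁺ + e⁻ → K, so n(e⁻) = 0.6419 mol
Q = 0.6419 × 96485 / 0.718 = 86260 C
t = Q / I = 86260 / 0.0972 = 8.874×10^5 s = 247 h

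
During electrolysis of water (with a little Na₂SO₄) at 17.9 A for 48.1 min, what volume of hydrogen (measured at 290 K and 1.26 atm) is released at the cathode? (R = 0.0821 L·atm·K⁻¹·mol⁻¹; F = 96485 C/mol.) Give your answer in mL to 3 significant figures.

5060 mL

Q = It = 17.9 × 2886 = 51660 C
n(e⁻) = Q/F = 51660/96485 = 0.5354 mol
2H⁺ + 2e⁻ → H₂, so n(H₂) = 0.5354 / 2 = 0.2677 mol
V = nRT/P = 0.2677 × 0.0821 × 290 / 1.26 = 5.058 L
= 5060 mL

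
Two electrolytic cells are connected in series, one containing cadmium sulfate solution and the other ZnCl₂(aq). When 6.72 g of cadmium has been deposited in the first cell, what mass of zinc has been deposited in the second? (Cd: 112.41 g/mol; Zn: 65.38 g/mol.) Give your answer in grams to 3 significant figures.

n(Cd) = 6.72 / 112.41 = 0.05978 mol
Cd²⁺ + 2e⁻ → Cd, so n(e⁻) = 2 × 0.05978 = 0.1196 mol
Since the cells are in series, n(e⁻) in the Zn cell is also 0.1196 mol.
Zn²⁺ + 2e⁻ → Zn, so n(Zn) = 0.1196 / 2 = 0.05980 mol
m(Zn) = 0.05980 × 65.38 = 3.91 g

3.91 g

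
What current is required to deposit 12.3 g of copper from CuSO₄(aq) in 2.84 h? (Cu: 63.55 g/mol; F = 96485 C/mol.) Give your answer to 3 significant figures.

3.65 A

n(Cu) = 12.3 / 63.55 = 0.1935 mol
Cu²⁺ + 2e⁻ → Cu, so n(e⁻) = 2 × 0.1935 = 0.3870 mol
Q = 0.3870 × 96485 = 37340 C
I = Q / t = 37340 / 10224 s = 3.65 A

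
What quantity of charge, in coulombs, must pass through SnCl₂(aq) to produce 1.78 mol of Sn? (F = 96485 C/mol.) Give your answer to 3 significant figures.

3.43×10^5 C

Sn²⁺ + 2e⁻ → Sn, so n(e⁻) = 2 × 1.78 = 3.560 mol
Q = 3.560 × 96485 = 3.435×10^5 C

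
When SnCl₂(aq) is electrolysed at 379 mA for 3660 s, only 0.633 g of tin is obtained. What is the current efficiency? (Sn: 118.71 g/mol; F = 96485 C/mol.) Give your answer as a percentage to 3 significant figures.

Q = 0.379 × 3660 = 1387 C
n(e⁻) = 1387 / 96485 = 0.01438 mol
Sn²⁺ + 2e⁻ → Sn, so theoretical n(Sn) = 0.007190 mol → 0.8535 g
Efficiency = 0.633 / 0.8535 = 0.7417 = 74.2%

74.2%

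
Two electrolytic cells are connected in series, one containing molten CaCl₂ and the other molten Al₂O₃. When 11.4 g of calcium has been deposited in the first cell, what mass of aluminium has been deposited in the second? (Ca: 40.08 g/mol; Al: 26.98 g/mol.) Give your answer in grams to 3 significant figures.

5.12 g

n(Ca) = 11.4 / 40.08 = 0.2844 mol
Ca²⁺ + 2e⁻ → Ca, so n(e⁻) = 2 × 0.2844 = 0.5688 mol
The cells are in series, so the same charge (and hence the same n(e⁻) = 0.5688 mol) passes through both.
Al³⁺ + 3e⁻ → Al, so n(Al) = 0.5688 / 3 = 0.1896 mol
m(Al) = 0.1896 × 26.98 = 5.12 g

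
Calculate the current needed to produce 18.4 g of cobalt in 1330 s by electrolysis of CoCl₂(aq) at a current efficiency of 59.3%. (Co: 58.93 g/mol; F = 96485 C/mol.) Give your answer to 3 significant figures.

76.4 A

n(Co) = 18.4 / 58.93 = 0.3122 mol
Co²⁺ + 2e⁻ → Co, so n(e⁻) = 2 × 0.3122 = 0.6244 mol
Q = 0.6244 × 96485 / 0.593 = 1.016×10^5 C
I = Q / t = 1.016×10^5 / 1330 s = 76.4 A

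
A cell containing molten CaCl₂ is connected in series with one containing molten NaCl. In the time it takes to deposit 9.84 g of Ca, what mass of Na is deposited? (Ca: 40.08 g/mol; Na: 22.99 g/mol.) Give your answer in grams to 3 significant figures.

n(Ca) = 9.84 / 40.08 = 0.2455 mol
Ca²⁺ + 2e⁻ → Ca, so n(e⁻) = 2 × 0.2455 = 0.4910 mol
The cells are in series, so the same charge (and hence the same n(e⁻) = 0.4910 mol) passes through both.
Na⁺ + e⁻ → Na, so n(Na) = 0.4910 mol
m(Na) = 0.4910 × 22.99 = 11.3 g

11.3 g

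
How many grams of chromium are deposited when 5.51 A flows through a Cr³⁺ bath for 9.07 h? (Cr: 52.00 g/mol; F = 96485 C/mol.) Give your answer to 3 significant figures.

Q = 5.51 A × 32652 s = 1.799×10^5 C
n(e⁻) = Q/F = 1.799×10^5/96485 = 1.865 mol
Cr³⁺ + 3e⁻ → Cr, so n(Cr) = 1.865 / 3 = 0.6217 mol
m = 0.6217 × 52.00 = 32.3 g

32.3 g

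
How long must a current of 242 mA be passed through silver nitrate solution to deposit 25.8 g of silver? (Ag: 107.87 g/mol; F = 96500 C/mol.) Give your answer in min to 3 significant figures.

n(Ag) = 25.8 / 107.87 = 0.2392 mol
Ag⁺ + e⁻ → Ag, so n(e⁻) = 0.2392 mol
Q = 0.2392 × 96500 = 23080 C
t = Q / I = 23080 / 0.242 = 95370 s = 1590 min

1590 min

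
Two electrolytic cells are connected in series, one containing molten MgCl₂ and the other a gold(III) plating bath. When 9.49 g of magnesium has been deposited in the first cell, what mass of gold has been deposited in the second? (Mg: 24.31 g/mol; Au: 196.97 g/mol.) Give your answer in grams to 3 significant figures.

n(Mg) = 9.49 / 24.31 = 0.3904 mol
Mg²⁺ + 2e⁻ → Mg, so n(e⁻) = 2 × 0.3904 = 0.7808 mol
In series, the same 0.7808 mol of electrons flows through the second cell.
Au³⁺ + 3e⁻ → Au, so n(Au) = 0.7808 / 3 = 0.2603 mol
m(Au) = 0.2603 × 196.97 = 51.3 g

51.3 g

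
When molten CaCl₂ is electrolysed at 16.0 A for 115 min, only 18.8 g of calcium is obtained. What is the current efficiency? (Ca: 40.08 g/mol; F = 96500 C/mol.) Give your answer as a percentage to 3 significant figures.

Q = 16.0 × 6900 = 1.104×10^5 C
n(e⁻) = 1.104×10^5 / 96500 = 1.144 mol
Ca²⁺ + 2e⁻ → Ca, so theoretical n(Ca) = 0.5720 mol → 22.93 g
Efficiency = 18.8 / 22.93 = 0.8199 = 82.0%

82.0%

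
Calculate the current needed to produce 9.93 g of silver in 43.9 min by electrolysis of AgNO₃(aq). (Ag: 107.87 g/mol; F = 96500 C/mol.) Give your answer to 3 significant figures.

3.37 A

n(Ag) = 9.93 / 107.87 = 0.09206 mol
Ag⁺ + e⁻ → Ag, so n(e⁻) = 0.09206 mol
Q = 0.09206 × 96500 = 8884 C
I = Q / t = 8884 / 2634 s = 3.37 A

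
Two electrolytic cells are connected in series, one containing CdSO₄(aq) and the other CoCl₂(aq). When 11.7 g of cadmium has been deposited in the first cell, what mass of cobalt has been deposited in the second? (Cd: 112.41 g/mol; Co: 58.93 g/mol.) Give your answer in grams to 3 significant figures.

6.13 g

n(Cd) = 11.7 / 112.41 = 0.1041 mol
Cd²⁺ + 2e⁻ → Cd, so n(e⁻) = 2 × 0.1041 = 0.2082 mol
In series, the same 0.2082 mol of electrons flows through the second cell.
Co²⁺ + 2e⁻ → Co, so n(Co) = 0.2082 / 2 = 0.1041 mol
m(Co) = 0.1041 × 58.93 = 6.13 g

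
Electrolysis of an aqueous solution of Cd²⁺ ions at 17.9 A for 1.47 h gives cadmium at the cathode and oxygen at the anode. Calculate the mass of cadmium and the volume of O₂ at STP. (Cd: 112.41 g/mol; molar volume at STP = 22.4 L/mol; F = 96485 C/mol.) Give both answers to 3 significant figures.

55.2 g Cd; 5.50 L O₂

Q = 17.9 × 5292 = 94730 C; n(e⁻) = 94730 / 96485 = 0.9818 mol
Cathode: Cd²⁺ + 2e⁻ → Cd → n(Cd) = 0.9818/2 = 0.4909 mol → 55.2 g
Anode: 2H₂O → O₂ + 4H⁺ + 4e⁻ → n(O₂) = 0.9818/4 = 0.2455 mol → 5.50 L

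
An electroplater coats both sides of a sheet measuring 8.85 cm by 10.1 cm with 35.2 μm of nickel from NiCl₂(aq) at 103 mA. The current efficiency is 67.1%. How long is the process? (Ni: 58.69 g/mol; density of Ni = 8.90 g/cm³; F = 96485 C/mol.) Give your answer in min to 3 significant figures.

4440 min

Plated area = 2 × 8.85 × 10.1 = 178.8 cm²
Volume = 178.8 × 35.2×10⁻⁴ cm = 0.6294 cm³
m(Ni) = 0.6294 × 8.90 = 5.602 g
n(Ni) = 5.602 / 58.69 = 0.09545 mol; n(e⁻) = 2 × 0.09545 = 0.1909 mol
Q = 0.1909 × 96485 / 0.671 = 27450 C
t = 27450 / 0.103 = 2.665×10^5 s = 4440 min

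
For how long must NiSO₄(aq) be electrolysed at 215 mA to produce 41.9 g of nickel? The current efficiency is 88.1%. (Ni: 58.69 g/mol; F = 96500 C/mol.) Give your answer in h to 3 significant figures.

202 h

n(Ni) = 41.9 / 58.69 = 0.7139 mol
Ni²⁺ + 2e⁻ → Ni, so n(e⁻) = 2 × 0.7139 = 1.428 mol
Q = 1.428 × 96500 / 0.881 = 1.564×10^5 C
t = Q / I = 1.564×10^5 / 0.215 = 7.274×10^5 s = 202 h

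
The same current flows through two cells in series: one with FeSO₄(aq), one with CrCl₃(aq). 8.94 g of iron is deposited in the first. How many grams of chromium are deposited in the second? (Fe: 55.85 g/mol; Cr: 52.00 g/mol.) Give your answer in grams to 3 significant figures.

n(Fe) = 8.94 / 55.85 = 0.1601 mol
Fe²⁺ + 2e⁻ → Fe, so n(e⁻) = 2 × 0.1601 = 0.3202 mol
Since the cells are in series, n(e⁻) in the Cr cell is also 0.3202 mol.
Cr³⁺ + 3e⁻ → Cr, so n(Cr) = 0.3202 / 3 = 0.1067 mol
m(Cr) = 0.1067 × 52.00 = 5.55 g

5.55 g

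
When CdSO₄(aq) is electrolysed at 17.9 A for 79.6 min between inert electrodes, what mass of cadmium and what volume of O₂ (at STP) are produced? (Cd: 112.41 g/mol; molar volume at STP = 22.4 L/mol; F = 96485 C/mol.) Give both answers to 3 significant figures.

Q = 17.9 × 4776 = 85490 C; n(e⁻) = 85490 / 96485 = 0.8860 mol
Cathode: Cd²⁺ + 2e⁻ → Cd → n(Cd) = 0.8860/2 = 0.4430 mol → 49.8 g
Anode: 2H₂O → O₂ + 4H⁺ + 4e⁻ → n(O₂) = 0.8860/4 = 0.2215 mol → 4.96 L

49.8 g Cd; 4.96 L O₂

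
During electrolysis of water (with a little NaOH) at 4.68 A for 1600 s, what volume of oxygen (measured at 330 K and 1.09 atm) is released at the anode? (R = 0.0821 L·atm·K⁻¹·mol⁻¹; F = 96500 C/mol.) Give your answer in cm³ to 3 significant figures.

482 cm³

Q = 4.68 A × 1600 s = 7488 C
n(e⁻) = Q/F = 7488/96500 = 0.07760 mol
2H₂O → O₂ + 4H⁺ + 4e⁻, so n(O₂) = 0.07760 / 4 = 0.01940 mol
V = nRT/P = 0.01940 × 0.0821 × 330 / 1.09 = 0.4822 L
= 482 cm³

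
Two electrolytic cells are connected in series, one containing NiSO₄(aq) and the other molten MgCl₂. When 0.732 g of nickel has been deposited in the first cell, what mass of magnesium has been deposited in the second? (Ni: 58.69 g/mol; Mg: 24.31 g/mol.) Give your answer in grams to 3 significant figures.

n(Ni) = 0.732 / 58.69 = 0.01247 mol
Ni²⁺ + 2e⁻ → Ni, so n(e⁻) = 2 × 0.01247 = 0.02494 mol
Same current for the same time ⇒ same n(e⁻) = 0.02494 mol in both cells.
Mg²⁺ + 2e⁻ → Mg, so n(Mg) = 0.02494 / 2 = 0.01247 mol
m(Mg) = 0.01247 × 24.31 = 0.303 g

0.303 g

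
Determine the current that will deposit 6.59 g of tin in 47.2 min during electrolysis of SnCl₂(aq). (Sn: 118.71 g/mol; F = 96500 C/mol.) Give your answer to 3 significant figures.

3.78 A

n(Sn) = 6.59 / 118.71 = 0.05551 mol
Sn²⁺ + 2e⁻ → Sn, so n(e⁻) = 2 × 0.05551 = 0.1110 mol
Q = 0.1110 × 96500 = 10710 C
I = Q / t = 10710 / 2832 s = 3.78 A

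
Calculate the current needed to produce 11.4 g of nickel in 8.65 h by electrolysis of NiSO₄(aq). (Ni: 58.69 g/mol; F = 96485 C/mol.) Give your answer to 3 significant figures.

1.20 A

n(Ni) = 11.4 / 58.69 = 0.1942 mol
Ni²⁺ + 2e⁻ → Ni, so n(e⁻) = 2 × 0.1942 = 0.3884 mol
Q = 0.3884 × 96485 = 37470 C
I = Q / t = 37470 / 31140 s = 1.20 A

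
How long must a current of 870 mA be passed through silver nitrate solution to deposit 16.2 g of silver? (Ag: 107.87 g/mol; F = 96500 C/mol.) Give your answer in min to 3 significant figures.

278 min

n(Ag) = 16.2 / 107.87 = 0.1502 mol
Ag⁺ + e⁻ → Ag, so n(e⁻) = 0.1502 mol
Q = 0.1502 × 96500 = 14490 C
t = Q / I = 14490 / 0.870 = 16660 s = 278 min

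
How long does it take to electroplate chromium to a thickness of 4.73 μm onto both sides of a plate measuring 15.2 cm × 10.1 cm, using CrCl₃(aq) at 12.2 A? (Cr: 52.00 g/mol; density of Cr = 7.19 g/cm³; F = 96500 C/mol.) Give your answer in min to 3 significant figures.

Plated area = 2 × 15.2 × 10.1 = 307.0 cm²
Volume = 307.0 × 4.73×10⁻⁴ cm = 0.1452 cm³
m(Cr) = 0.1452 × 7.19 = 1.044 g
n(Cr) = 1.044 / 52.00 = 0.02008 mol; n(e⁻) = 3 × 0.02008 = 0.06024 mol
Q = 0.06024 × 96500 = 5813 C
t = 5813 / 12.2 = 476.5 s = 7.94 min

7.94 min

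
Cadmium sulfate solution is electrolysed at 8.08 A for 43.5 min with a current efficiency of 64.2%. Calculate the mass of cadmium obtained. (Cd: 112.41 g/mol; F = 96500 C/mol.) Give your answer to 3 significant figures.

Q = 8.08 × 2610 = 21090 C
n(e⁻) = 21090 / 96500 = 0.2185 mol
Cd²⁺ + 2e⁻ → Cd, so theoretical m(Cd) = 0.1093 × 112.41 = 12.29 g
Actual mass = 64.2% × 12.29 = 7.89 g

7.89 g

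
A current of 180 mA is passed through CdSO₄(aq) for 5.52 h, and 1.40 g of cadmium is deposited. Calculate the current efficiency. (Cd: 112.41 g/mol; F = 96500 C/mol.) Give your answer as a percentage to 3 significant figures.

Q = 0.180 × 19872 = 3577 C
n(e⁻) = 3577 / 96500 = 0.03707 mol
Cd²⁺ + 2e⁻ → Cd, so theoretical n(Cd) = 0.01854 mol → 2.084 g
Efficiency = 1.40 / 2.084 = 0.6718 = 67.2%

67.2%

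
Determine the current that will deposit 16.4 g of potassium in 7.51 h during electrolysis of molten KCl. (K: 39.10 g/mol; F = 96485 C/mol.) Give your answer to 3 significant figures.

1.50 A

n(K) = 16.4 / 39.10 = 0.4194 mol
K⁺ + e⁻ → K, so n(e⁻) = 0.4194 mol
Q = 0.4194 × 96485 = 40470 C
I = Q / t = 40470 / 27036 s = 1.50 A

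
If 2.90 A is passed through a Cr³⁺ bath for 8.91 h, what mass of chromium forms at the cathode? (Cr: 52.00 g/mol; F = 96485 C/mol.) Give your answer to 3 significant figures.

16.7 g

Q = It = 2.90 × 32076 = 93020 C
n(e⁻) = 93020 / 96485 = 0.9641 mol
Cr³⁺ + 3e⁻ → Cr, so n(Cr) = 0.9641 / 3 = 0.3214 mol
m = 0.3214 × 52.00 = 16.7 g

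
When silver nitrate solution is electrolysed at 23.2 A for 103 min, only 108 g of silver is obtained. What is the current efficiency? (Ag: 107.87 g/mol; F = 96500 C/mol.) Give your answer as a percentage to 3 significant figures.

67.4%

Q = 23.2 × 6180 = 1.434×10^5 C
n(e⁻) = 1.434×10^5 / 96500 = 1.486 mol
Ag⁺ + e⁻ → Ag, so theoretical n(Ag) = 1.486 mol → 160.3 g
Efficiency = 108 / 160.3 = 0.6737 = 67.4%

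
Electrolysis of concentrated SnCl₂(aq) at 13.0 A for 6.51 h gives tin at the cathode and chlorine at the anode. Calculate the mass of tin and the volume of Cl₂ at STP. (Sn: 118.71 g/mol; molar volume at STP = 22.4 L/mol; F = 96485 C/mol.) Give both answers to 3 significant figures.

Q = 13.0 × 23436 = 3.047×10^5 C; n(e⁻) = 3.047×10^5 / 96485 = 3.158 mol
Cathode: Sn²⁺ + 2e⁻ → Sn → n(Sn) = 3.158/2 = 1.579 mol → 187 g
Anode: 2Cl⁻ → Cl₂ + 2e⁻ → n(Cl₂) = 3.158/2 = 1.579 mol → 35.4 L

187 g Sn; 35.4 L Cl₂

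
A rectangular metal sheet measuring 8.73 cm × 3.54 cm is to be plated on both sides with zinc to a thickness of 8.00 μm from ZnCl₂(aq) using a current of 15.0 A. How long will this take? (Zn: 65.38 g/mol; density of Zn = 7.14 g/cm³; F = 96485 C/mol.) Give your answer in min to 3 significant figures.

Plated area = 2 × 8.73 × 3.54 = 61.81 cm²
Volume = 61.81 × 8.00×10⁻⁴ cm = 0.04945 cm³
m(Zn) = 0.04945 × 7.14 = 0.3531 g
n(Zn) = 0.3531 / 65.38 = 0.005401 mol; n(e⁻) = 2 × 0.005401 = 0.01080 mol
Q = 0.01080 × 96485 = 1042 C
t = 1042 / 15.0 = 69.47 s = 1.16 min

1.16 min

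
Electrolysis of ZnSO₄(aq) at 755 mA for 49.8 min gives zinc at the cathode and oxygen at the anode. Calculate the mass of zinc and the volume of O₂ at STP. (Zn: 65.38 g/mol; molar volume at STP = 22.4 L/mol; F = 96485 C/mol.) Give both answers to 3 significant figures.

Q = 0.755 × 2988 = 2256 C; n(e⁻) = 2256 / 96485 = 0.02338 mol
Cathode: Zn²⁺ + 2e⁻ → Zn → n(Zn) = 0.02338/2 = 0.01169 mol → 0.764 g
Anode: 2H₂O → O₂ + 4H⁺ + 4e⁻ → n(O₂) = 0.02338/4 = 0.005845 mol → 0.131 L

0.764 g Zn; 0.131 L O₂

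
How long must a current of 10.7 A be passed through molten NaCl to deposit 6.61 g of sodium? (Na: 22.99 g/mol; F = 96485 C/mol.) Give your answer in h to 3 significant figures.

0.720 h

n(Na) = 6.61 / 22.99 = 0.2875 mol
Na⁺ + e⁻ → Na, so n(e⁻) = 0.2875 mol
Q = 0.2875 × 96485 = 27740 C
t = Q / I = 27740 / 10.7 = 2593 s = 0.720 h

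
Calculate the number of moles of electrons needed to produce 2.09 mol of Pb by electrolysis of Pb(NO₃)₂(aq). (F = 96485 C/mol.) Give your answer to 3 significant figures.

4.18 mol

Pb²⁺ + 2e⁻ → Pb, so n(e⁻) = 2 × 2.09 = 4.180 mol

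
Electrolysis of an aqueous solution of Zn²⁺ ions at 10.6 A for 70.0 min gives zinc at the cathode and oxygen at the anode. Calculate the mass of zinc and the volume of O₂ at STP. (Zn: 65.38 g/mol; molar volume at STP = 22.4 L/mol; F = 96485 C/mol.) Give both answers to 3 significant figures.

Q = 10.6 × 4200 = 44520 C; n(e⁻) = 44520 / 96485 = 0.4614 mol
Cathode: Zn²⁺ + 2e⁻ → Zn → n(Zn) = 0.4614/2 = 0.2307 mol → 15.1 g
Anode: 2H₂O → O₂ + 4H⁺ + 4e⁻ → n(O₂) = 0.4614/4 = 0.1154 mol → 2.58 L

15.1 g Zn; 2.58 L O₂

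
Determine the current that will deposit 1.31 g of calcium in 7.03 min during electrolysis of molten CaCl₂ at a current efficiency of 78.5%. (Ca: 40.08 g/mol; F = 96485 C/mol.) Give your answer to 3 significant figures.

19.0 A

n(Ca) = 1.31 / 40.08 = 0.03268 mol
Ca²⁺ + 2e⁻ → Ca, so n(e⁻) = 2 × 0.03268 = 0.06536 mol
Q = 0.06536 × 96485 / 0.785 = 8033 C
I = Q / t = 8033 / 421.8 s = 19.0 A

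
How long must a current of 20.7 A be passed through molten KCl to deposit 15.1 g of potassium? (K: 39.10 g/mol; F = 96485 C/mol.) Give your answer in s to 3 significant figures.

n(K) = 15.1 / 39.10 = 0.3862 mol
K⁺ + e⁻ → K, so n(e⁻) = 0.3862 mol
Q = 0.3862 × 96485 = 37260 C
t = Q / I = 37260 / 20.7 = 1800 s

1800 s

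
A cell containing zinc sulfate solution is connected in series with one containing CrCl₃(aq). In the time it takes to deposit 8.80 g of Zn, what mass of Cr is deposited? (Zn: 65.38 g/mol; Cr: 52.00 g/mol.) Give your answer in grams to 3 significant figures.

n(Zn) = 8.80 / 65.38 = 0.1346 mol
Zn²⁺ + 2e⁻ → Zn, so n(e⁻) = 2 × 0.1346 = 0.2692 mol
In series, the same 0.2692 mol of electrons flows through the second cell.
Cr³⁺ + 3e⁻ → Cr, so n(Cr) = 0.2692 / 3 = 0.08973 mol
m(Cr) = 0.08973 × 52.00 = 4.67 g

4.67 g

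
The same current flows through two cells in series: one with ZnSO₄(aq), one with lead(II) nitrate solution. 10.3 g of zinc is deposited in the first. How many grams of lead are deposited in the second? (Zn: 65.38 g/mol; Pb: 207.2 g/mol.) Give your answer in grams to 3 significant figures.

32.6 g

n(Zn) = 10.3 / 65.38 = 0.1575 mol
Zn²⁺ + 2e⁻ → Zn, so n(e⁻) = 2 × 0.1575 = 0.3150 mol
The cells are in series, so the same charge (and hence the same n(e⁻) = 0.3150 mol) passes through both.
Pb²⁺ + 2e⁻ → Pb, so n(Pb) = 0.3150 / 2 = 0.1575 mol
m(Pb) = 0.1575 × 207.2 = 32.6 g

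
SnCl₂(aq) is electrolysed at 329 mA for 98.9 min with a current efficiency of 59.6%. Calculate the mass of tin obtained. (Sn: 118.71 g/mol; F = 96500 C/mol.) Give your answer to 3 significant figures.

Q = 0.329 × 5934 = 1952 C
n(e⁻) = 1952 / 96500 = 0.02023 mol
Sn²⁺ + 2e⁻ → Sn, so theoretical m(Sn) = 0.01012 × 118.71 = 1.201 g
Actual mass = 59.6% × 1.201 = 0.716 g

0.716 g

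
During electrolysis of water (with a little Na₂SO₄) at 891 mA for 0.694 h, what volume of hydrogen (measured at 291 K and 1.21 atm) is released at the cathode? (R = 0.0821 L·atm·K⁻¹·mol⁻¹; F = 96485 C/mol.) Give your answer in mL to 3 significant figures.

228 mL

Charge passed = 0.891 × 2498.4 = 2226 C
n(e⁻) = 2226 / 96485 = 0.02307 mol
2H⁺ + 2e⁻ → H₂, so n(H₂) = 0.02307 / 2 = 0.01154 mol
V = nRT/P = 0.01154 × 0.0821 × 291 / 1.21 = 0.2279 L
= 228 mL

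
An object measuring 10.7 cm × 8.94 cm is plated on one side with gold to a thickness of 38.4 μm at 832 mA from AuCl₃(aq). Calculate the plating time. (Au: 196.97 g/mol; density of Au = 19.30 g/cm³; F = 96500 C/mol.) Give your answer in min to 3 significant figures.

Plated area = 10.7 × 8.94 = 95.66 cm²
Volume = 95.66 × 38.4×10⁻⁴ cm = 0.3673 cm³
m(Au) = 0.3673 × 19.30 = 7.089 g
n(Au) = 7.089 / 196.97 = 0.03599 mol; n(e⁻) = 3 × 0.03599 = 0.1080 mol
Q = 0.1080 × 96500 = 10420 C
t = 10420 / 0.832 = 12520 s = 209 min

209 min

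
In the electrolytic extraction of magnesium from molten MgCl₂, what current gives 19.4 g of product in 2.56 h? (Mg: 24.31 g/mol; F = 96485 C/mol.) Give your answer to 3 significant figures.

n(Mg) = 19.4 / 24.31 = 0.7980 mol
Mg²⁺ + 2e⁻ → Mg, so n(e⁻) = 2 × 0.7980 = 1.596 mol
Q = 1.596 × 96485 = 1.540×10^5 C
I = Q / t = 1.540×10^5 / 9216 s = 16.7 A

16.7 A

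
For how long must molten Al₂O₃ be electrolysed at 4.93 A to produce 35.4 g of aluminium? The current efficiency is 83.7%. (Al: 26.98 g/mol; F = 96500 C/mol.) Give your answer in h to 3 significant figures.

25.6 h

n(Al) = 35.4 / 26.98 = 1.312 mol
Al³⁺ + 3e⁻ → Al, so n(e⁻) = 3 × 1.312 = 3.936 mol
Q = 3.936 × 96500 / 0.837 = 4.538×10^5 C
t = Q / I = 4.538×10^5 / 4.93 = 92050 s = 25.6 h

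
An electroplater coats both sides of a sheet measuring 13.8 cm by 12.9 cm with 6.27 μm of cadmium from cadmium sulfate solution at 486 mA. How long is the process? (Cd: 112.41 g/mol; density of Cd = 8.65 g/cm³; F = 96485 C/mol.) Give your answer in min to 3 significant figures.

114 min

Plated area = 2 × 13.8 × 12.9 = 356.0 cm²
Volume = 356.0 × 6.27×10⁻⁴ cm = 0.2232 cm³
m(Cd) = 0.2232 × 8.65 = 1.931 g
n(Cd) = 1.931 / 112.41 = 0.01718 mol; n(e⁻) = 2 × 0.01718 = 0.03436 mol
Q = 0.03436 × 96485 = 3315 C
t = 3315 / 0.486 = 6821 s = 114 min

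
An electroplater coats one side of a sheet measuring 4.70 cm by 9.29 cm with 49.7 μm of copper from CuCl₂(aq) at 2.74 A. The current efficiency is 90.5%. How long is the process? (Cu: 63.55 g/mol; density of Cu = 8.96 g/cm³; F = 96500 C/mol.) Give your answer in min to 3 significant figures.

Plated area = 4.70 × 9.29 = 43.66 cm²
Volume = 43.66 × 49.7×10⁻⁴ cm = 0.2170 cm³
m(Cu) = 0.2170 × 8.96 = 1.944 g
n(Cu) = 1.944 / 63.55 = 0.03059 mol; n(e⁻) = 2 × 0.03059 = 0.06118 mol
Q = 0.06118 × 96500 / 0.905 = 6524 C
t = 6524 / 2.74 = 2381 s = 39.7 min

39.7 min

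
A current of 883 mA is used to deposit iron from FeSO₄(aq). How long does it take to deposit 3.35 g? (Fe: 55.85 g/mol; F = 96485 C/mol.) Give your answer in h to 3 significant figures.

n(Fe) = 3.35 / 55.85 = 0.05998 mol
Fe²⁺ + 2e⁻ → Fe, so n(e⁻) = 2 × 0.05998 = 0.1200 mol
Q = 0.1200 × 96485 = 11580 C
t = Q / I = 11580 / 0.883 = 13110 s = 3.64 h

3.64 h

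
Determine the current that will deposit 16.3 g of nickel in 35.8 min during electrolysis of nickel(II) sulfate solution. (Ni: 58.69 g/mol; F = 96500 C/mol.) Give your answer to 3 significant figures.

n(Ni) = 16.3 / 58.69 = 0.2777 mol
Ni²⁺ + 2e⁻ → Ni, so n(e⁻) = 2 × 0.2777 = 0.5554 mol
Q = 0.5554 × 96500 = 53600 C
I = Q / t = 53600 / 2148 s = 25.0 A

25.0 A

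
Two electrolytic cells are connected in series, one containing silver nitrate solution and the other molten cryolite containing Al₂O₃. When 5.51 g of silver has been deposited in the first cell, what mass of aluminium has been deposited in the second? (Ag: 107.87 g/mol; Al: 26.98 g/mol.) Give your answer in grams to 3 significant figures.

n(Ag) = 5.51 / 107.87 = 0.05108 mol
Ag⁺ + e⁻ → Ag, so n(e⁻) = 0.05108 mol
Same current for the same time ⇒ same n(e⁻) = 0.05108 mol in both cells.
Al³⁺ + 3e⁻ → Al, so n(Al) = 0.05108 / 3 = 0.01703 mol
m(Al) = 0.01703 × 26.98 = 0.459 g

0.459 g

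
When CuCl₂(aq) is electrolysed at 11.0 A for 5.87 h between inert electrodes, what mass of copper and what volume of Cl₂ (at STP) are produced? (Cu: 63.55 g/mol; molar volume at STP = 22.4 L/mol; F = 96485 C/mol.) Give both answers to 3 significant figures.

Q = 11.0 × 21132 = 2.325×10^5 C; n(e⁻) = 2.325×10^5 / 96485 = 2.410 mol
Cathode: Cu²⁺ + 2e⁻ → Cu → n(Cu) = 2.410/2 = 1.205 mol → 76.6 g
Anode: 2Cl⁻ → Cl₂ + 2e⁻ → n(Cl₂) = 2.410/2 = 1.205 mol → 27.0 L

76.6 g Cu; 27.0 L Cl₂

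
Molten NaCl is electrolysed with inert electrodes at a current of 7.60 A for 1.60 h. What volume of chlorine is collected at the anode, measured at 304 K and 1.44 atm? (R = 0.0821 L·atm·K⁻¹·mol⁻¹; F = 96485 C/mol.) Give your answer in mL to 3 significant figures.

3930 mL

Q = It = 7.60 × 5760 = 43780 C
Moles of electrons = 43780 / 96485 = 0.4537 mol
2Cl⁻ → Cl₂ + 2e⁻, so n(Cl₂) = 0.4537 / 2 = 0.2269 mol
V = nRT/P = 0.2269 × 0.0821 × 304 / 1.44 = 3.933 L
= 3930 mL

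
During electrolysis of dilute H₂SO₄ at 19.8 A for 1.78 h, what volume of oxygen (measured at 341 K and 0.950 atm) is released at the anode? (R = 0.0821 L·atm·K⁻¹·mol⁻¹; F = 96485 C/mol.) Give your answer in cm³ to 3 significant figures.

Q = 19.8 A × 6408 s = 1.269×10^5 C
Moles of electrons = 1.269×10^5 / 96485 = 1.315 mol
2H₂O → O₂ + 4H⁺ + 4e⁻, so n(O₂) = 1.315 / 4 = 0.3288 mol
V = nRT/P = 0.3288 × 0.0821 × 341 / 0.950 = 9.690 L
= 9690 cm³

9690 cm³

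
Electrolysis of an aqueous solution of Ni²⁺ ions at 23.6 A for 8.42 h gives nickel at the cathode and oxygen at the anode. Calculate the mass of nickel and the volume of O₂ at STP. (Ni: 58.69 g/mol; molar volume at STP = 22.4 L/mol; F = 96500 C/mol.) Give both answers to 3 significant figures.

Q = 23.6 × 30312 = 7.154×10^5 C; n(e⁻) = 7.154×10^5 / 96500 = 7.413 mol
Cathode: Ni²⁺ + 2e⁻ → Ni → n(Ni) = 7.413/2 = 3.707 mol → 218 g
Anode: 2H₂O → O₂ + 4H⁺ + 4e⁻ → n(O₂) = 7.413/4 = 1.853 mol → 41.5 L

218 g Ni; 41.5 L O₂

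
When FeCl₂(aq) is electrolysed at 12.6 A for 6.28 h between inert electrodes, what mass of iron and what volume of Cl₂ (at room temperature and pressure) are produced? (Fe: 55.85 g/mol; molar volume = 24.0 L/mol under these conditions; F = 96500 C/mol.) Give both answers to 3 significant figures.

82.4 g Fe; 35.4 L Cl₂

Q = 12.6 × 22608 = 2.849×10^5 C; n(e⁻) = 2.849×10^5 / 96500 = 2.952 mol
Cathode: Fe²⁺ + 2e⁻ → Fe → n(Fe) = 2.952/2 = 1.476 mol → 82.4 g
Anode: 2Cl⁻ → Cl₂ + 2e⁻ → n(Cl₂) = 2.952/2 = 1.476 mol → 35.4 L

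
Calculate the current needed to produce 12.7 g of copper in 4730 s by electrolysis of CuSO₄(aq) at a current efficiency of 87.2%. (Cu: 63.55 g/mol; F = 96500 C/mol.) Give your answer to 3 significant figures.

n(Cu) = 12.7 / 63.55 = 0.1998 mol
Cu²⁺ + 2e⁻ → Cu, so n(e⁻) = 2 × 0.1998 = 0.3996 mol
Q = 0.3996 × 96500 / 0.872 = 44220 C
I = Q / t = 44220 / 4730 s = 9.35 A

9.35 A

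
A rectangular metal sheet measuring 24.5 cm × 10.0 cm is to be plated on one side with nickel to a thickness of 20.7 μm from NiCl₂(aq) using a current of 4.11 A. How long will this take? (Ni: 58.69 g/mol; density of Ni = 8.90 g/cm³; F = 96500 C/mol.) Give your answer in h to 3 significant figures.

1.00 h

Plated area = 24.5 × 10.0 = 245.0 cm²
Volume = 245.0 × 20.7×10⁻⁴ cm = 0.5072 cm³
m(Ni) = 0.5072 × 8.90 = 4.514 g
n(Ni) = 4.514 / 58.69 = 0.07691 mol; n(e⁻) = 2 × 0.07691 = 0.1538 mol
Q = 0.1538 × 96500 = 14840 C
t = 14840 / 4.11 = 3611 s = 1.00 h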